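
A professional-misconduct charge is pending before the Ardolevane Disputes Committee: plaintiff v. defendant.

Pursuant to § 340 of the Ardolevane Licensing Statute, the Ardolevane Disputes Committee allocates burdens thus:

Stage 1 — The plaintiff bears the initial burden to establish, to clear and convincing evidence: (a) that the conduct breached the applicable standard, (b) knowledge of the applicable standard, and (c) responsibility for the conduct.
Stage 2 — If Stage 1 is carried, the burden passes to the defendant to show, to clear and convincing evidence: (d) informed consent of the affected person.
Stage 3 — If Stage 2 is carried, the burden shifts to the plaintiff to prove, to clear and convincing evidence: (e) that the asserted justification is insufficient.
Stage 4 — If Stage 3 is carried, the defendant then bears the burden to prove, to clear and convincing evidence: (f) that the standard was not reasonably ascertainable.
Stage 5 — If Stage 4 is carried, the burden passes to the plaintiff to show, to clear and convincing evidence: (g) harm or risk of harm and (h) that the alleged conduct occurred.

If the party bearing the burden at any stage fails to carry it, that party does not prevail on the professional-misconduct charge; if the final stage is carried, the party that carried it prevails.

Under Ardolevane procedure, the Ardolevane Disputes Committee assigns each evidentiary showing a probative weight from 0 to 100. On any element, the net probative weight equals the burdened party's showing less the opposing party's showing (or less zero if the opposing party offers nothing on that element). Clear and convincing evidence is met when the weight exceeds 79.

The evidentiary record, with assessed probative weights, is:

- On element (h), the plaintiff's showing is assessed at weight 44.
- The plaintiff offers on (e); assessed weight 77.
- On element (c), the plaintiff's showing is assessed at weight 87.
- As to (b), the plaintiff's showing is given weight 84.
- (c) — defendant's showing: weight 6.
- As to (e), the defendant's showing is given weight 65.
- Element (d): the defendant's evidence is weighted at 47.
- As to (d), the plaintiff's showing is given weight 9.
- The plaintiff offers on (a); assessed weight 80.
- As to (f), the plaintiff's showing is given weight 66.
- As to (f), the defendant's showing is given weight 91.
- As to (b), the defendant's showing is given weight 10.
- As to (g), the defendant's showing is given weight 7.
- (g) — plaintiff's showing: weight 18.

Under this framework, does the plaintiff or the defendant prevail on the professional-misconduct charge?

defendant

Stage 1 — burden on plaintiff; standard: clear and convincing evidence (weight exceeds 79).
    (a): 80 > 79 [met]
    (b): 84 − 10 = 74 ≤ 79 [not met]
    (c): 87 − 6 = 81 > 79 [met]
  Stage 1 not carried; the plaintiff fails its burden.
The analysis ends at Stage 1; the defendant prevails.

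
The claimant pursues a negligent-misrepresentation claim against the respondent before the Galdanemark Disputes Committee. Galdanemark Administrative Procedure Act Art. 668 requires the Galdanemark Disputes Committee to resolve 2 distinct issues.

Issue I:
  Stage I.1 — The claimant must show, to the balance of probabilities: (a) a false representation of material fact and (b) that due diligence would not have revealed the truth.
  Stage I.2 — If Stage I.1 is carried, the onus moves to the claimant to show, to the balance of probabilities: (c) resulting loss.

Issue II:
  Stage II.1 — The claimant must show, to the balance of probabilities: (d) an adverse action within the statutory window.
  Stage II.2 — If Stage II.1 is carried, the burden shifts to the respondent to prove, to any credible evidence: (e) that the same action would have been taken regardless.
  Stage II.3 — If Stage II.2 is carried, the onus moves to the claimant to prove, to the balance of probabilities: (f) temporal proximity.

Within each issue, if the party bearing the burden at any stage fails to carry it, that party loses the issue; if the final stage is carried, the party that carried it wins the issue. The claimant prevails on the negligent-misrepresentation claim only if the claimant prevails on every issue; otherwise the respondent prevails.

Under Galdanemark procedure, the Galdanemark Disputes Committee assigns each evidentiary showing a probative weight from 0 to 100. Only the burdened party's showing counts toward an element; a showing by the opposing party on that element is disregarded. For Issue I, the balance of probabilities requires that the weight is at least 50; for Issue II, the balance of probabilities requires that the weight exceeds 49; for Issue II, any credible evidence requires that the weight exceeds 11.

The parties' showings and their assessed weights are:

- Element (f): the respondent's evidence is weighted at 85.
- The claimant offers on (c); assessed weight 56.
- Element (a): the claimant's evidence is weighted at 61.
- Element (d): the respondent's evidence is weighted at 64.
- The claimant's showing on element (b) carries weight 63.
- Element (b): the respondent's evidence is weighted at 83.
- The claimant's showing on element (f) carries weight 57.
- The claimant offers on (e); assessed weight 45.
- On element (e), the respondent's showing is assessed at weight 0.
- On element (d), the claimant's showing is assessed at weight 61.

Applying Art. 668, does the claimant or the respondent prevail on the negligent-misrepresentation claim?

claimant

— Issue I —
Stage I.1 — burden on claimant; standard: the balance of probabilities (weight is at least 50).
    (a): 61 ≥ 50 [met]
    (b): 63 (respondent's 83 disregarded) ≥ 50 [met]
  Stage I.1 carried; the burden remains with the claimant.
Stage I.2 — burden on claimant; standard: the balance of probabilities (weight is at least 50).
    (c): 56 ≥ 50 [met]
  Stage I.2 carried; the final stage is satisfied.
Every stage carried; the claimant prevails on this issue.
— Issue II —
Stage II.1 (claimant, the balance of probabilities, weight exceeds 49): (d) 61 (respondent's 64 disregarded) > 49 — meets.
  The claimant carries Stage II.1; the respondent now bears the burden.
Stage II.2 (respondent, any credible evidence, weight exceeds 11): (e) 0 (claimant's 45 disregarded) ≤ 11 — fails.
  Stage II.2 not carried; the respondent fails its burden.
The claimant prevails on this issue.
Per-issue: Issue I → claimant; Issue II → claimant. The claimant must prevail on every issue; overall, the claimant prevails.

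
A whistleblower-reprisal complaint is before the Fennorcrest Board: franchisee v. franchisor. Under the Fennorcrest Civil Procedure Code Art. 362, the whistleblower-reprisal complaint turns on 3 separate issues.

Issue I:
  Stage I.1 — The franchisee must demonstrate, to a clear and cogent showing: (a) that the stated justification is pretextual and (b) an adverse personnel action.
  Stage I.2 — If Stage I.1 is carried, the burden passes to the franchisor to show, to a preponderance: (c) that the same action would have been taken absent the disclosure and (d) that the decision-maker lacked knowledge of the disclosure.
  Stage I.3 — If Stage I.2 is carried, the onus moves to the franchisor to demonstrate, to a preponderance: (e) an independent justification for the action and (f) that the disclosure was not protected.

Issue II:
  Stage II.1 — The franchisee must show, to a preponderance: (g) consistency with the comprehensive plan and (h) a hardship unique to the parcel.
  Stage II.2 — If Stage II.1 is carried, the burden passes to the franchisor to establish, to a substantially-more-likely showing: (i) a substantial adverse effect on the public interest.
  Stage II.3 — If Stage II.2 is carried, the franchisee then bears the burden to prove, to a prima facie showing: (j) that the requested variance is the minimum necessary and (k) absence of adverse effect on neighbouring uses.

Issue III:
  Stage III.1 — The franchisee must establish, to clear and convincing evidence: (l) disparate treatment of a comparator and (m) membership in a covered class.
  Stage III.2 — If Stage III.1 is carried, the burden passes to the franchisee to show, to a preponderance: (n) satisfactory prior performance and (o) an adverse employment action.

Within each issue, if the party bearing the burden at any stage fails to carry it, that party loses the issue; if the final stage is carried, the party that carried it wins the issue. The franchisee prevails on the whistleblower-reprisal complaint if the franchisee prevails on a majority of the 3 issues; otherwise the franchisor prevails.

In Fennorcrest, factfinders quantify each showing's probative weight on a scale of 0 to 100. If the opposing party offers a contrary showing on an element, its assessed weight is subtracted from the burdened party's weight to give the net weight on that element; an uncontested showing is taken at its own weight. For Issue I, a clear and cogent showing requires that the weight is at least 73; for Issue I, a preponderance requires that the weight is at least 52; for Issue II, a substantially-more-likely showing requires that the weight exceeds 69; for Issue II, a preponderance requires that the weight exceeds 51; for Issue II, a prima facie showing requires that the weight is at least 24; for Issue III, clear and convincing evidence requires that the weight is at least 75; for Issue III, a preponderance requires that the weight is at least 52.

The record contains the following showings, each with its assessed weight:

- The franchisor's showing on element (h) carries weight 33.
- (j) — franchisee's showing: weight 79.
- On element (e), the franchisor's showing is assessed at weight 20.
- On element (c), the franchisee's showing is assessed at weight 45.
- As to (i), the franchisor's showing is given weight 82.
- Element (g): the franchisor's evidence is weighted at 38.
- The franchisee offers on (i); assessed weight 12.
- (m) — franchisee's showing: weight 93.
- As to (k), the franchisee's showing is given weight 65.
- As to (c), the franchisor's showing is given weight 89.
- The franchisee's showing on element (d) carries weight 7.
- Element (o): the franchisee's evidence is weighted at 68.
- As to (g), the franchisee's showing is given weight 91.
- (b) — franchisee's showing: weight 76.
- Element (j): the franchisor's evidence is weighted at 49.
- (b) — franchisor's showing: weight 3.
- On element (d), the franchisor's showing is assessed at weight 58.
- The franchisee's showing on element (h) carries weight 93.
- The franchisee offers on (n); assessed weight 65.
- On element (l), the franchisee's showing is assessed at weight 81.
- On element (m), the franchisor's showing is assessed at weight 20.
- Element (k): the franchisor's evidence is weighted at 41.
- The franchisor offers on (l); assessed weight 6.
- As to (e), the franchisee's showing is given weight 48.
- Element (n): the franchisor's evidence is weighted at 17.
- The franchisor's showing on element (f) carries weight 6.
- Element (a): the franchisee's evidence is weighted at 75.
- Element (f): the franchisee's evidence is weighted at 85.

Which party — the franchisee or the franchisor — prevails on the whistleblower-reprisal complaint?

— Issue I —
Stage I.1 — burden on franchisee; standard: a clear and cogent showing (weight is at least 73).
    (a): 75 ≥ 73 [met]
    (b): 76 − 3 = 73 ≥ 73 [met]
  Stage I.1 is satisfied; the onus moves to the franchisor.
Stage I.2 — burden on franchisor; standard: a preponderance (weight is at least 52).
    (c): 89 − 45 = 44 < 52 [not met]
    (d): 58 − 7 = 51 < 52 [not met]
  Stage I.2 not carried; the franchisor fails its burden.
So the franchisee prevails on this issue.
— Issue II —
Stage II.1 (franchisee, a preponderance, weight exceeds 51): (g) net 91−38=53 > 51 — meets; (h) net 93−33=60 > 51 — meets.
  Stage II.1 carried; the burden shifts to the franchisor.
Stage II.2 (franchisor, a substantially-more-likely showing, weight exceeds 69): (i) net 82−12=70 > 69 — meets.
  All elements met. The burden passes to the franchisee.
Stage II.3 (franchisee, a prima facie showing, weight is at least 24): (j) net 79−49=30 ≥ 24 — meets; (k) net 65−41=24 ≥ 24 — meets.
  The franchisee carries the last stage.
With every stage satisfied, the franchisee prevails on this issue.
— Issue III —
At Stage III.1 the franchisee must meet clear and convincing evidence (weight is at least 75): on (l) the weight is 81 less the opposing 6 gives net 75, ≥ 75, so (l) meets the standard; on (m) the weight is 93 less the opposing 20 gives net 73, which does not reach 75, so (m) does not meet the standard.
  Not every element is met, so the franchisee fails to carry Stage III.1.
The analysis ends at Stage III.1; the franchisor prevails on this issue.
Per-issue: Issue I → franchisee; Issue II → franchisee; Issue III → franchisor. The franchisee must prevail on a majority of issues; overall, the franchisee prevails.

franchisee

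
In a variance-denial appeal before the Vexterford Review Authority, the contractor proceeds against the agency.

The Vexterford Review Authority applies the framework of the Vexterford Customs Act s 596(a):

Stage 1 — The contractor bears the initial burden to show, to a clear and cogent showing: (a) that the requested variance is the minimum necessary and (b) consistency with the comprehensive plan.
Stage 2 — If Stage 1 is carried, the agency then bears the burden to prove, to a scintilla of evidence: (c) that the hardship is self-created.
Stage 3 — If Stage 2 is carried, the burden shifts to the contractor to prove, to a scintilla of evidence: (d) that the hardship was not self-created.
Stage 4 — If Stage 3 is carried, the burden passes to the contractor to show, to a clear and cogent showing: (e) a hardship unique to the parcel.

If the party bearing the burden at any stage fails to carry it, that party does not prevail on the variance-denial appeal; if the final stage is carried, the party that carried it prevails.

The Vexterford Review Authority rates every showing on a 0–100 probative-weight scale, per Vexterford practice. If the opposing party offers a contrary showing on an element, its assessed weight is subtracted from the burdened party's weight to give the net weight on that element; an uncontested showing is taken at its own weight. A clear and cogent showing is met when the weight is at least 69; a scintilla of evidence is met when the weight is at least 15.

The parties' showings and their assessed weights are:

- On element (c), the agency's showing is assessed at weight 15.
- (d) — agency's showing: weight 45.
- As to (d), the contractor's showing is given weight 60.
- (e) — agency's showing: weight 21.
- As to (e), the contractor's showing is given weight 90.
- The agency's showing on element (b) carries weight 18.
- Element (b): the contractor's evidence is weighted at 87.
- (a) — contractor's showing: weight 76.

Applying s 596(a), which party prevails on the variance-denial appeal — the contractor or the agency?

contractor

At Stage 1 the contractor must meet a clear and cogent showing (weight is at least 69): on (a) the weight is 76, which does reach 69, so (a) meets the standard; on (b) the weight is 87 less the opposing 18 gives net 69, ≥ 69, so (b) meets the standard.
  Stage 1 carried; the burden shifts to the agency.
At Stage 2 the agency must meet a scintilla of evidence (weight is at least 15): on (c) the weight is 15, ≥ 15, so (c) meets the standard.
  Stage 2 is satisfied; the onus moves to the contractor.
At Stage 3 the contractor must meet a scintilla of evidence (weight is at least 15): on (d) the weight is 60 less the opposing 45 gives net 15, ≥ 15, so (d) meets the standard.
  Stage 3 carried; the burden remains with the contractor.
At Stage 4 the contractor must meet a clear and cogent showing (weight is at least 69): on (e) the weight is 90 less the opposing 21 gives net 69, ≥ 69, so (e) meets the standard.
  Stage 4 carried; the final stage is satisfied.
With every stage satisfied, the contractor prevails.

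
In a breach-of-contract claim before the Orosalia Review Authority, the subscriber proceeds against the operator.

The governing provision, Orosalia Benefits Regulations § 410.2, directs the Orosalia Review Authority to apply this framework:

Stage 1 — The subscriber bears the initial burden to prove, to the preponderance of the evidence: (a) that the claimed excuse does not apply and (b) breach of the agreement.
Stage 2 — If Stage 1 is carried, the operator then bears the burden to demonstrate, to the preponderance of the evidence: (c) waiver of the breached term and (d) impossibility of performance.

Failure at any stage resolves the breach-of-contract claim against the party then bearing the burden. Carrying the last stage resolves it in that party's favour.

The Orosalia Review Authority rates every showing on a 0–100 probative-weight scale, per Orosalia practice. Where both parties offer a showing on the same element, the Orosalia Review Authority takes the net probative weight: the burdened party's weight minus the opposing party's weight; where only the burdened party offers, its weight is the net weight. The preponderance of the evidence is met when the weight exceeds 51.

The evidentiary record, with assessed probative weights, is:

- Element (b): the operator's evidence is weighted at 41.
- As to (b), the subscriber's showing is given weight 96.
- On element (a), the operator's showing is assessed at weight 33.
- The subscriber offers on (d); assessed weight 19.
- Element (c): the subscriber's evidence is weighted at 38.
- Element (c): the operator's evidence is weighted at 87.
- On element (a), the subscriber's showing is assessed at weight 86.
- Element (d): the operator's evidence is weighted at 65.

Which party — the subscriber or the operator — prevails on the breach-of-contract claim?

subscriber

Stage 1 — burden on subscriber; standard: the preponderance of the evidence (weight exceeds 51).
    (a): 86 − 33 = 53 > 51 [met]
    (b): 96 − 41 = 55 > 51 [met]
  The subscriber carries Stage 1; the operator now bears the burden.
Stage 2 — burden on operator; standard: the preponderance of the evidence (weight exceeds 51).
    (c): 87 − 38 = 49 ≤ 51 [not met]
    (d): 65 − 19 = 46 ≤ 51 [not met]
  Not every element is met, so the operator fails to carry Stage 2.
The subscriber prevails.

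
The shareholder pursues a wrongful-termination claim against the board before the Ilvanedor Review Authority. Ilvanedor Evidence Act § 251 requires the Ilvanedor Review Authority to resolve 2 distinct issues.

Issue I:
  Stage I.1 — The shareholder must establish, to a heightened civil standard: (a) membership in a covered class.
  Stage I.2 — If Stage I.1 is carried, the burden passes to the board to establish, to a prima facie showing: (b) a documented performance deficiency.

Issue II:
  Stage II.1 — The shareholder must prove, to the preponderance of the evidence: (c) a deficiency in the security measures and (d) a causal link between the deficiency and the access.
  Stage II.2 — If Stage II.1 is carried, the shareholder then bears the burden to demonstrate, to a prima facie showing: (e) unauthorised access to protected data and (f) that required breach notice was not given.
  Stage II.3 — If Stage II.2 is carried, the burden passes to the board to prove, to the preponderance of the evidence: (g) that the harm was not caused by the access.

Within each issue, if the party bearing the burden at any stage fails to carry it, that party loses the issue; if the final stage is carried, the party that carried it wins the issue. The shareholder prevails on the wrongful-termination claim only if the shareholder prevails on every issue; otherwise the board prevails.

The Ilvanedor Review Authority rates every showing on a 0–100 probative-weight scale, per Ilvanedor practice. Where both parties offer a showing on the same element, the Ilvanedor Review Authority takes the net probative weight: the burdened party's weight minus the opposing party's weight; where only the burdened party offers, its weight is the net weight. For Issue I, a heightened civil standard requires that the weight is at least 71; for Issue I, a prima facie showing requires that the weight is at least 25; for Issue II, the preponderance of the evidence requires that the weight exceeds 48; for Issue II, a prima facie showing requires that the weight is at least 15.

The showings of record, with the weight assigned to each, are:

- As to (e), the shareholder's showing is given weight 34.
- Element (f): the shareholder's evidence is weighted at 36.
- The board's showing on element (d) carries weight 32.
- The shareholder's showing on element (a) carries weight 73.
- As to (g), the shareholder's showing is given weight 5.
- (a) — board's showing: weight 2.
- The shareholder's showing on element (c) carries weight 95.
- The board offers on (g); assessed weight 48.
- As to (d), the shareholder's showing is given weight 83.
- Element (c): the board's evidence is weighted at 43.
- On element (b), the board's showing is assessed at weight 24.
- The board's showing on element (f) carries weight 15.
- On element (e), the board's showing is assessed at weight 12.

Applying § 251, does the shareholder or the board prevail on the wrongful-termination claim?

shareholder

— Issue I —
At Stage I.1 the shareholder must meet a heightened civil standard (weight is at least 71): on (a) the weight is 73 less the opposing 2 gives net 71, ≥ 71, so (a) meets the standard.
  Stage I.1 carried; the burden shifts to the board.
At Stage I.2 the board must meet a prima facie showing (weight is at least 25): on (b) the weight is 24, < 25, so (b) does not meet the standard.
  Stage I.2 not carried; the board fails its burden.
So the shareholder prevails on this issue.
— Issue II —
At Stage II.1 the shareholder must meet the preponderance of the evidence (weight exceeds 48): on (c) the weight is 95 less the opposing 43 gives net 52, > 48, so (c) meets the standard; on (d) the weight is 83 less the opposing 32 gives net 51, > 48, so (d) meets the standard.
  Stage II.1 is satisfied; the shareholder continues to bear the burden.
At Stage II.2 the shareholder must meet a prima facie showing (weight is at least 15): on (e) the weight is 34 less the opposing 12 gives net 22, which does reach 15, so (e) meets the standard; on (f) the weight is 36 less the opposing 15 gives net 21, ≥ 15, so (f) meets the standard.
  The shareholder carries Stage II.2; the board now bears the burden.
At Stage II.3 the board must meet the preponderance of the evidence (weight exceeds 48): on (g) the weight is 48 less the opposing 5 gives net 43, ≤ 48, so (g) does not meet the standard.
  Not every element is met, so the board fails to carry Stage II.3.
The shareholder prevails on this issue.
Per-issue: Issue I → shareholder; Issue II → shareholder. The shareholder must prevail on every issue; overall, the shareholder prevails.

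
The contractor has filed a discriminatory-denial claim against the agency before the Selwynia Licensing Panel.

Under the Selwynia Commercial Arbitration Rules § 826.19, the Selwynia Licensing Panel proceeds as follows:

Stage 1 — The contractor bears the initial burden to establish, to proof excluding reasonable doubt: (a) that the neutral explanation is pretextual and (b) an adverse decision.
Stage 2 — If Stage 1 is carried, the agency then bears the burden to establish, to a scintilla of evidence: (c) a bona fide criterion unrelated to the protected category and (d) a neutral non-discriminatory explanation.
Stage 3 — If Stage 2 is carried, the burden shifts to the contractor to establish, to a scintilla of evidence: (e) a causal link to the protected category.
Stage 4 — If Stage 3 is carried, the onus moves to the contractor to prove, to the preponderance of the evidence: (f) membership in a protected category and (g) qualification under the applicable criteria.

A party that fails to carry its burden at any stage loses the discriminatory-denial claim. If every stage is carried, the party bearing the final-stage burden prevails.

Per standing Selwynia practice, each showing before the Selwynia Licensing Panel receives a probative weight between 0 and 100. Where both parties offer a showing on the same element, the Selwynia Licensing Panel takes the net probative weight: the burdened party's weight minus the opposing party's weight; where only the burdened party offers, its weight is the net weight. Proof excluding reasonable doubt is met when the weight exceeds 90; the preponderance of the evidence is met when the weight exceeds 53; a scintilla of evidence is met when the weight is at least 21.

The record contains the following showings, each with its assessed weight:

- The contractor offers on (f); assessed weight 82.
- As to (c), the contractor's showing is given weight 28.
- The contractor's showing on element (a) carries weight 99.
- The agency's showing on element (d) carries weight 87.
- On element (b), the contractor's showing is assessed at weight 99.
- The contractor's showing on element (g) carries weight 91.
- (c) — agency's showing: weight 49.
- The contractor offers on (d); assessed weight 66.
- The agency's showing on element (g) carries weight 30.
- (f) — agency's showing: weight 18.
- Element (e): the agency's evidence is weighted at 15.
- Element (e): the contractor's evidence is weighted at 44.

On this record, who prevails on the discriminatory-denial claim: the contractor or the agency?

Stage 1 (contractor, proof excluding reasonable doubt, weight exceeds 90): (a) 99 > 90 — meets; (b) 99 > 90 — meets.
  Stage 1 is satisfied; the onus moves to the agency.
Stage 2 (agency, a scintilla of evidence, weight is at least 21): (c) net 49−28=21 ≥ 21 — meets; (d) net 87−66=21 ≥ 21 — meets.
  Stage 2 carried; the burden shifts to the contractor.
Stage 3 (contractor, a scintilla of evidence, weight is at least 21): (e) net 44−15=29 ≥ 21 — meets.
  All elements met. The contractor retains the burden for Stage 4.
Stage 4 (contractor, the preponderance of the evidence, weight exceeds 53): (f) net 82−18=64 > 53 — meets; (g) net 91−30=61 > 53 — meets.
  All elements met at the final stage.
All stages carried — the contractor prevails.

contractor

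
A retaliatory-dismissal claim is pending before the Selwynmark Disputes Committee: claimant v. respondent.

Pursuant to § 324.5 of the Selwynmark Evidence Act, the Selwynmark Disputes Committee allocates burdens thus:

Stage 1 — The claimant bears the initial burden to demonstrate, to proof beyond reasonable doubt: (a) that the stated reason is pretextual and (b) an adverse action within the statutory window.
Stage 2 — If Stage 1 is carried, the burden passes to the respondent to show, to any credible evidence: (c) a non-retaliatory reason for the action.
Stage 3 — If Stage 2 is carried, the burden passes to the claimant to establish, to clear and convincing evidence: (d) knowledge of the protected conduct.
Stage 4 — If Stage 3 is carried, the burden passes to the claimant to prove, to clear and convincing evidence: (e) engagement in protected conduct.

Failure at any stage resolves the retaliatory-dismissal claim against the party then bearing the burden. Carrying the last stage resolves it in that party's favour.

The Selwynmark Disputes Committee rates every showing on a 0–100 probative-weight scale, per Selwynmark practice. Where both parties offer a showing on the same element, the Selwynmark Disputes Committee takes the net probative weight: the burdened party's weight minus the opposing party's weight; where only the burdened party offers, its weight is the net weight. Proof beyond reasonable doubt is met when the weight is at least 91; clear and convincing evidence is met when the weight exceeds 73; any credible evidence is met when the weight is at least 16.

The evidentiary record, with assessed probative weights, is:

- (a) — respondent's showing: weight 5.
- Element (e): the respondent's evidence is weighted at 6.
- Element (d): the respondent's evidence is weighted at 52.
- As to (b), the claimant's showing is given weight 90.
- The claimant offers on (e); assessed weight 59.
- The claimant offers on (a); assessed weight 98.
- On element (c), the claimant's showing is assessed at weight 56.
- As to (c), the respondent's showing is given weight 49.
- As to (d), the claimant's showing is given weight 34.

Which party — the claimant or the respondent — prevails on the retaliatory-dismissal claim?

Stage 1 (claimant, proof beyond reasonable doubt, weight is at least 91): (a) net 98−5=93 ≥ 91 — meets; (b) 90 < 91 — fails.
  Stage 1 not carried; the claimant fails its burden.
So the respondent prevails.

respondent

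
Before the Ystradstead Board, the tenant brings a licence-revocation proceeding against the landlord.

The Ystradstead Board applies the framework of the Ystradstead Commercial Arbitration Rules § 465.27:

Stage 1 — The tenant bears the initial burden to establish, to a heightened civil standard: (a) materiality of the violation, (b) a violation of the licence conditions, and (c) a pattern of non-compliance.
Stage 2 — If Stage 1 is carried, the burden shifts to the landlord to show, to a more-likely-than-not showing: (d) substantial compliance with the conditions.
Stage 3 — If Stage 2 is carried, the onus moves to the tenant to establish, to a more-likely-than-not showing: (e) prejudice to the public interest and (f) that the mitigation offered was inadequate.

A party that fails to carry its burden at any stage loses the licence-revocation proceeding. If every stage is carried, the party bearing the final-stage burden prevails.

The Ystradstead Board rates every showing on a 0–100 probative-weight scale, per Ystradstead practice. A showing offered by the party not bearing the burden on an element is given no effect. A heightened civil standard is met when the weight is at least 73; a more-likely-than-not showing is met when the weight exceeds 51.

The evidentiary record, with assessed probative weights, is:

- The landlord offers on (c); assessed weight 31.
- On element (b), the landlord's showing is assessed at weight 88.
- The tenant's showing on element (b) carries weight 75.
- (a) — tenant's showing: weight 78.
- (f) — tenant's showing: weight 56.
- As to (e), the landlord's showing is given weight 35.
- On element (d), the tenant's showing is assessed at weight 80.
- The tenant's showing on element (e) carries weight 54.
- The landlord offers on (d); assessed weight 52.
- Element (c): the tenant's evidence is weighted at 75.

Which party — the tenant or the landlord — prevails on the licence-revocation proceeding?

Stage 1 (tenant, a heightened civil standard, weight is at least 73): (a) 78 ≥ 73 — meets; (b) 75 (landlord's 88 disregarded) ≥ 73 — meets; (c) 75 (landlord's 31 disregarded) ≥ 73 — meets.
  The tenant carries Stage 1; the landlord now bears the burden.
Stage 2 (landlord, a more-likely-than-not showing, weight exceeds 51): (d) 52 (tenant's 80 disregarded) > 51 — meets.
  The landlord carries Stage 2; the tenant now bears the burden.
Stage 3 (tenant, a more-likely-than-not showing, weight exceeds 51): (e) 54 (landlord's 35 disregarded) > 51 — meets; (f) 56 > 51 — meets.
  The tenant carries the last stage.
All stages carried — the tenant prevails.

tenant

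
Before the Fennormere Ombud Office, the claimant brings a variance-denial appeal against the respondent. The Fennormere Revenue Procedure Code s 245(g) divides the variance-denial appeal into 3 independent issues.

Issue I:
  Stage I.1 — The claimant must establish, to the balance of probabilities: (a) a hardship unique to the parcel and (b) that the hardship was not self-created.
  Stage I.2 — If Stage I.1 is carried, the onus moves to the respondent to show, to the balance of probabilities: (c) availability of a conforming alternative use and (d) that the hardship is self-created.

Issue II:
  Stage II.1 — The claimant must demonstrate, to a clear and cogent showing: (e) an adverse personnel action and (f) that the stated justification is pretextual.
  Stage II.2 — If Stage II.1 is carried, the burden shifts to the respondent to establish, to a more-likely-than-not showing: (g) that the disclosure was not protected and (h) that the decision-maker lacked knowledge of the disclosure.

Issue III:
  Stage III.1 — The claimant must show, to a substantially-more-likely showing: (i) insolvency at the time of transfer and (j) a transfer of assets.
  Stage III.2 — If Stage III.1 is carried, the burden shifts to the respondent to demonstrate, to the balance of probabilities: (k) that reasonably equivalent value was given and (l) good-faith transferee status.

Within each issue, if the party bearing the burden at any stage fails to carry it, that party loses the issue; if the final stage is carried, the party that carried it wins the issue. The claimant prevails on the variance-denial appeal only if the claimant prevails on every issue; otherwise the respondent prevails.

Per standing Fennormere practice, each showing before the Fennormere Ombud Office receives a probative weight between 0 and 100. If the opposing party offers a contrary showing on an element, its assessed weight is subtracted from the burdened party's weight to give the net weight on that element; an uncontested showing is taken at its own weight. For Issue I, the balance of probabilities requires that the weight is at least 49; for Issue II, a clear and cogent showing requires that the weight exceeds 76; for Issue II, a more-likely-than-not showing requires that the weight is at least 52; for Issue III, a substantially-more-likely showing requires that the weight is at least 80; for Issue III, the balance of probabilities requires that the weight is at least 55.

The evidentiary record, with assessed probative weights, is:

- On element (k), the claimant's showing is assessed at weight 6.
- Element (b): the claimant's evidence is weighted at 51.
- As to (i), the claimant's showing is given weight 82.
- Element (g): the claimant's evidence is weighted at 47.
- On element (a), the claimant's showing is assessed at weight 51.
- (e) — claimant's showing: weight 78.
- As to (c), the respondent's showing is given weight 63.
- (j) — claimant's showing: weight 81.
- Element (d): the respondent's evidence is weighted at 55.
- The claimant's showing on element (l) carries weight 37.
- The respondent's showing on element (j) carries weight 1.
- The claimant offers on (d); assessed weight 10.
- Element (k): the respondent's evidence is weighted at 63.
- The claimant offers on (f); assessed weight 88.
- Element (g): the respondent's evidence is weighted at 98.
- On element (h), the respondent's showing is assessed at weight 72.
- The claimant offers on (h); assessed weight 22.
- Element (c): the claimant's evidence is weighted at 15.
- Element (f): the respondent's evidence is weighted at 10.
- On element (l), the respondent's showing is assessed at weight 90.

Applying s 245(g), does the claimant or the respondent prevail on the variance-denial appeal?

claimant

— Issue I —
Stage I.1 — burden on claimant; standard: the balance of probabilities (weight is at least 49).
    (a): 51 ≥ 49 [met]
    (b): 51 ≥ 49 [met]
  All elements met. The burden passes to the respondent.
Stage I.2 — burden on respondent; standard: the balance of probabilities (weight is at least 49).
    (c): 63 − 15 = 48 < 49 [not met]
    (d): 55 − 10 = 45 < 49 [not met]
  Not every element is met, so the respondent fails to carry Stage I.2.
The analysis ends at Stage I.2; the claimant prevails on this issue.
— Issue II —
At Stage II.1 the claimant must meet a clear and cogent showing (weight exceeds 76): on (e) the weight is 78, which does exceed 76, so (e) meets the standard; on (f) the weight is 88 less the opposing 10 gives net 78, > 76, so (f) meets the standard.
  Stage II.1 carried; the burden shifts to the respondent.
At Stage II.2 the respondent must meet a more-likely-than-not showing (weight is at least 52): on (g) the weight is 98 less the opposing 47 gives net 51, which does not reach 52, so (g) does not meet the standard; on (h) the weight is 72 less the opposing 22 gives net 50, < 52, so (h) does not meet the standard.
  Not every element is met, so the respondent fails to carry Stage II.2.
The analysis ends at Stage II.2; the claimant prevails on this issue.
— Issue III —
Stage III.1 (claimant, a substantially-more-likely showing, weight is at least 80): (i) 82 ≥ 80 — meets; (j) net 81−1=80 ≥ 80 — meets.
  All elements met. The burden passes to the respondent.
Stage III.2 (respondent, the balance of probabilities, weight is at least 55): (k) net 63−6=57 ≥ 55 — meets; (l) net 90−37=53 < 55 — fails.
  Stage III.2 not carried; the respondent fails its burden.
The analysis ends at Stage III.2; the claimant prevails on this issue.
Per-issue: Issue I → claimant; Issue II → claimant; Issue III → claimant. The claimant must prevail on every issue; overall, the claimant prevails.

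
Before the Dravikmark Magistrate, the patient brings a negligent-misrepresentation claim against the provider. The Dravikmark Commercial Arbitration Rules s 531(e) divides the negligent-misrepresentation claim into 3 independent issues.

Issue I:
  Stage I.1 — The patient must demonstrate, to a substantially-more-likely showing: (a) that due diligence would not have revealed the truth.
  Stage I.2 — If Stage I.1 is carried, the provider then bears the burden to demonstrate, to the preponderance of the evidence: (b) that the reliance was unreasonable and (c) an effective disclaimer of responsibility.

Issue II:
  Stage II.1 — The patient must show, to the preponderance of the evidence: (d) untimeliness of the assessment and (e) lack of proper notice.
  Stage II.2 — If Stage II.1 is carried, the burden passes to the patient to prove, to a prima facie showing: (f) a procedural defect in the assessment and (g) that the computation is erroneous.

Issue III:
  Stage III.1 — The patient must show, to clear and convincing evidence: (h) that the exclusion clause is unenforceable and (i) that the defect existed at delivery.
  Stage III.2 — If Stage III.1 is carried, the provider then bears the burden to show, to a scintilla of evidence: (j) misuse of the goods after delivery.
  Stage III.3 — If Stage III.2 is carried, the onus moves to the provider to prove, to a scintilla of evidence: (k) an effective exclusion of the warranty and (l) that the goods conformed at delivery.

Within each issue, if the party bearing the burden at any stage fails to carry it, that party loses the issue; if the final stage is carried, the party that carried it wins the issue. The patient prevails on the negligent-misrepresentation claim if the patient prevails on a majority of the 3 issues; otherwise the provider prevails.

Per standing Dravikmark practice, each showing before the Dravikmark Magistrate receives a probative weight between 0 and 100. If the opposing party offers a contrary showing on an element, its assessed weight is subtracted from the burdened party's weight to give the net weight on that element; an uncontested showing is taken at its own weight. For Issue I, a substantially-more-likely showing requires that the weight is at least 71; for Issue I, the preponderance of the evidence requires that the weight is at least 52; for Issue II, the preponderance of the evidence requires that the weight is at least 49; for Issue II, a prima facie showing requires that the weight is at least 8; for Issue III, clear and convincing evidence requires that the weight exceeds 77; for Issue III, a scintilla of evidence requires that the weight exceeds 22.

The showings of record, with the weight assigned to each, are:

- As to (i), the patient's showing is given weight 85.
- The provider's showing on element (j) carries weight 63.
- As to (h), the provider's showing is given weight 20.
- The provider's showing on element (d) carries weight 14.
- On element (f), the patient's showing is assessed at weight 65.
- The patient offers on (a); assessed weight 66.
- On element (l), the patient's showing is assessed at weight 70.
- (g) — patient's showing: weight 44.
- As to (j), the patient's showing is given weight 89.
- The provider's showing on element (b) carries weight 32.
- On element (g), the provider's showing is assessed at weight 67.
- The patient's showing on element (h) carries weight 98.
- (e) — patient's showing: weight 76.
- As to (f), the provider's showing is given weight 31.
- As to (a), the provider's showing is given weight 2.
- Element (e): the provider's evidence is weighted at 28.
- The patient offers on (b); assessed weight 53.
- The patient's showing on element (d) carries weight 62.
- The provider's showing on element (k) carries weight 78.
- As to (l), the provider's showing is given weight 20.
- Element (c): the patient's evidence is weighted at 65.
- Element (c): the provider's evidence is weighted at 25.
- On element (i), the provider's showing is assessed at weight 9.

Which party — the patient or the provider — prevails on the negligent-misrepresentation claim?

— Issue I —
Stage I.1 (patient, a substantially-more-likely showing, weight is at least 71): (a) net 66−2=64 < 71 — fails.
  Not every element is met, so the patient fails to carry Stage I.1.
The provider prevails on this issue.
— Issue II —
Stage II.1 (patient, the preponderance of the evidence, weight is at least 49): (d) net 62−14=48 < 49 — fails; (e) net 76−28=48 < 49 — fails.
  The patient does not carry Stage II.1.
The provider prevails on this issue.
— Issue III —
Stage III.1 (patient, clear and convincing evidence, weight exceeds 77): (h) net 98−20=78 > 77 — meets; (i) net 85−9=76 ≤ 77 — fails.
  The patient does not carry Stage III.1.
The analysis ends at Stage III.1; the provider prevails on this issue.
Per-issue: Issue I → provider; Issue II → provider; Issue III → provider. The patient must prevail on a majority of issues; overall, the provider prevails.

provider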